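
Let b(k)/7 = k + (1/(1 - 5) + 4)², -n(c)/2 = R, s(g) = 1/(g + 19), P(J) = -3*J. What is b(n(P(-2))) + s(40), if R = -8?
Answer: 198669/944 ≈ 210.45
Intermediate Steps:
s(g) = 1/(19 + g)
n(c) = 16 (n(c) = -2*(-8) = 16)
b(k) = 1575/16 + 7*k (b(k) = 7*(k + (1/(1 - 5) + 4)²) = 7*(k + (1/(-4) + 4)²) = 7*(k + (-¼ + 4)²) = 7*(k + (15/4)²) = 7*(k + 225/16) = 7*(225/16 + k) = 1575/16 + 7*k)
b(n(P(-2))) + s(40) = (1575/16 + 7*16) + 1/(19 + 40) = (1575/16 + 112) + 1/59 = 3367/16 + 1/59 = 198669/944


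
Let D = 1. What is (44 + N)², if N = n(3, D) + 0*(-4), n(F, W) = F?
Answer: 2209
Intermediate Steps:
N = 3 (N = 3 + 0*(-4) = 3 + 0 = 3)
(44 + N)² = (44 + 3)² = 47² = 2209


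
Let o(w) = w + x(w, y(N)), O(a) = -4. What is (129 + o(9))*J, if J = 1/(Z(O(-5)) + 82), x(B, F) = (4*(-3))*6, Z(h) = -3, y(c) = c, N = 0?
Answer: 66/79 ≈ 0.83544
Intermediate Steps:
x(B, F) = -72 (x(B, F) = -12*6 = -72)
J = 1/79 (J = 1/(-3 + 82) = 1/79 ≈ 0.012658)
o(w) = -72 + w (o(w) = w - 72 = -72 + w)
(129 + o(9))*J = (129 + (-72 + 9))*(1/79) = (129 - 63)*(1/79) = 66*(1/79) = 66/79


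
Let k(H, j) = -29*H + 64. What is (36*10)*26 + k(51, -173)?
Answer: 7945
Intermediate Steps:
k(H, j) = 64 - 29*H
(36*10)*26 + k(51, -173) = (36*10)*26 + (64 - 29*51) = 360*26 + (64 - 1479) = 9360 - 1415 = 7945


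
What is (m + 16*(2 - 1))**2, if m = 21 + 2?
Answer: 1521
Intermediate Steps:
m = 23
(m + 16*(2 - 1))**2 = (23 + 16*(2 - 1))**2 = (23 + 16*1)**2 = (23 + 16)**2 = 39**2 = 1521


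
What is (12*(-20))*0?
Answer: 0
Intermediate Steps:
(12*(-20))*0 = -240*0 = 0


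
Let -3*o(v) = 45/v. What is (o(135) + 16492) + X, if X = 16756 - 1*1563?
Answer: 285164/9 ≈ 31685.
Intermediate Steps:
o(v) = -15/v
X = 15193 (X = 16756 - 1563 = 15193)
(o(135) + 16492) + X = (-15/135 + 16492) + 15193 = (-15*1/135 + 16492) + 15193 = (-1/9 + 16492) + 15193 = 148427/9 + 15193 = 285164/9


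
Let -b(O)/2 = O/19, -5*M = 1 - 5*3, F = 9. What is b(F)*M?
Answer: -252/95 ≈ -2.6526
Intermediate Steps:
M = 14/5 (M = -(1 - 5*3)/5 = -(1 - 15)/5 = -⅕*(-14) = 14/5 ≈ 2.8000)
b(O) = -2*O/19
b(F)*M = -2/19*9*(14/5) = -18/19*14/5 = -252/95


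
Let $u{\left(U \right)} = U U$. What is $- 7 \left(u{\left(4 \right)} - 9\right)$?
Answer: $-49$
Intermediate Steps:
$u{\left(U \right)} = U^{2}$
$- 7 \left(u{\left(4 \right)} - 9\right) = - 7 \left(4^{2} - 9\right) = - 7 \left(16 - 9\right) = \left(-7\right) 7 = -49$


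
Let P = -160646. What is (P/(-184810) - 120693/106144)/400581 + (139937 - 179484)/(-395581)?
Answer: 155378851526861114347/1554235024753086815520 ≈ 0.099971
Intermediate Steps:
(P/(-184810) - 120693/106144)/400581 + (139937 - 179484)/(-395581) = (-160646/(-184810) - 120693/106144)/400581 + (139937 - 179484)/(-395581) = (-160646*(-1/184810) - 120693*1/106144)*(1/400581) - 39547*(-1/395581) = (80323/92405 - 120693/106144)*(1/400581) + 39547/395581 = -2626832153/9808236320*1/400581 + 39547/395581 = -2626832153/3928993113301920 + 39547/395581 = 155378851526861114347/1554235024753086815520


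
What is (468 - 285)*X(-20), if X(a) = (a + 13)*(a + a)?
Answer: 51240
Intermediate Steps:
X(a) = 2*a*(13 + a) (X(a) = (13 + a)*(2*a) = 2*a*(13 + a))
(468 - 285)*X(-20) = (468 - 285)*(2*(-20)*(13 - 20)) = 183*(2*(-20)*(-7)) = 183*280 = 51240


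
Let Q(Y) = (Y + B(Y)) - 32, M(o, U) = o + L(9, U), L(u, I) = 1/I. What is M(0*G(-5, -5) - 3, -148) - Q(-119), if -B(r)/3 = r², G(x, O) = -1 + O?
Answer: 6309387/148 ≈ 42631.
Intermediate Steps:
M(o, U) = o + 1/U
B(r) = -3*r²
Q(Y) = -32 + Y - 3*Y² (Q(Y) = (Y - 3*Y²) - 32 = -32 + Y - 3*Y²)
M(0*G(-5, -5) - 3, -148) - Q(-119) = ((0*(-1 - 5) - 3) + 1/(-148)) - (-32 - 119 - 3*(-119)²) = ((0*(-6) - 3) - 1/148) - (-32 - 119 - 3*14161) = ((0 - 3) - 1/148) - (-32 - 119 - 42483) = (-3 - 1/148) - 1*(-42634) = -445/148 + 42634 = 6309387/148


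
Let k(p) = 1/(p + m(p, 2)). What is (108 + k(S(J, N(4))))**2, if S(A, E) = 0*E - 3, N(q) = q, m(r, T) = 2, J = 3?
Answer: 11449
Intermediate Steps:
S(A, E) = -3 (S(A, E) = 0 - 3 = -3)
k(p) = 1/(2 + p) (k(p) = 1/(p + 2) = 1/(2 + p))
(108 + k(S(J, N(4))))**2 = (108 + 1/(2 - 3))**2 = (108 + 1/(-1))**2 = (108 - 1)**2 = 107**2 = 11449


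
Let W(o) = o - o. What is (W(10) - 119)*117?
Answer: -13923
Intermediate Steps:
W(o) = 0
(W(10) - 119)*117 = (0 - 119)*117 = -119*117 = -13923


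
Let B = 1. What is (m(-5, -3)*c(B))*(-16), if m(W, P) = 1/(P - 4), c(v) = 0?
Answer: 0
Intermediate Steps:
m(W, P) = 1/(-4 + P)
(m(-5, -3)*c(B))*(-16) = (0/(-4 - 3))*(-16) = (0/(-7))*(-16) = -⅐*0*(-16) = 0*(-16) = 0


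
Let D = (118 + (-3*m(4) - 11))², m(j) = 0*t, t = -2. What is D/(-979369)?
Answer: -11449/979369 ≈ -0.011690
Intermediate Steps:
m(j) = 0 (m(j) = 0*(-2) = 0)
D = 11449 (D = (118 + (-3*0 - 11))² = (118 + (0 - 11))² = (118 - 11)² = 107² = 11449)
D/(-979369) = 11449/(-979369) = 11449*(-1/979369) = -11449/979369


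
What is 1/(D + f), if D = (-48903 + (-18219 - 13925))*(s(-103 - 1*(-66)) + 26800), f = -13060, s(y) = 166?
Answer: -1/2185526462 ≈ -4.5756e-10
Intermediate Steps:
D = -2185513402 (D = (-48903 + (-18219 - 13925))*(166 + 26800) = (-48903 - 32144)*26966 = -81047*26966 = -2185513402)
1/(D + f) = 1/(-2185513402 - 13060) = 1/(-2185526462) = -1/2185526462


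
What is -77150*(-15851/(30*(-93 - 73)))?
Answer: -122290465/498 ≈ -2.4556e+5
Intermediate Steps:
-77150*(-15851/(30*(-93 - 73))) = -77150/(-120*(-166)*(1/63404)) = -77150/(19920*(1/63404)) = -77150/4980/15851 = -77150*15851/4980 = -122290465/498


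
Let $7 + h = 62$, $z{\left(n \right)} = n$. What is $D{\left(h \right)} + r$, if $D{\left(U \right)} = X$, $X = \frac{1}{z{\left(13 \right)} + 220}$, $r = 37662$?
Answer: $\frac{8775247}{233} \approx 37662.0$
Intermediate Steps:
$h = 55$ ($h = -7 + 62 = 55$)
$X = \frac{1}{233}$ ($X = \frac{1}{13 + 220} = \frac{1}{233} \approx 0.0042918$)
$D{\left(U \right)} = \frac{1}{233}$
$D{\left(h \right)} + r = \frac{1}{233} + 37662 = \frac{8775247}{233}$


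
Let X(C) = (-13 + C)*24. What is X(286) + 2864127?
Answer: 2870679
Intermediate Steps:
X(C) = -312 + 24*C
X(286) + 2864127 = (-312 + 24*286) + 2864127 = (-312 + 6864) + 2864127 = 6552 + 2864127 = 2870679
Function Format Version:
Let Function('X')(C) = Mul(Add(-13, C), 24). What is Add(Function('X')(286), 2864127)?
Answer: 2870679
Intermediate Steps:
Function('X')(C) = Add(-312, Mul(24, C))
Add(Function('X')(286), 2864127) = Add(Add(-312, Mul(24, 286)), 2864127) = Add(Add(-312, 6864), 2864127) = Add(6552, 2864127) = 2870679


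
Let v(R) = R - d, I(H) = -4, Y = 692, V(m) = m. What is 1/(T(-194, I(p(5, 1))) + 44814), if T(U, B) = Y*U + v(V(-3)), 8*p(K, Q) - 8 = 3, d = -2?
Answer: -1/89435 ≈ -1.1181e-5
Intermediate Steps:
p(K, Q) = 11/8 (p(K, Q) = 1 + (1/8)*3 = 1 + 3/8 = 11/8)
v(R) = 2 + R (v(R) = R - 1*(-2) = R + 2 = 2 + R)
T(U, B) = -1 + 692*U (T(U, B) = 692*U + (2 - 3) = 692*U - 1 = -1 + 692*U)
1/(T(-194, I(p(5, 1))) + 44814) = 1/((-1 + 692*(-194)) + 44814) = 1/((-1 - 134248) + 44814) = 1/(-134249 + 44814) = 1/(-89435) = -1/89435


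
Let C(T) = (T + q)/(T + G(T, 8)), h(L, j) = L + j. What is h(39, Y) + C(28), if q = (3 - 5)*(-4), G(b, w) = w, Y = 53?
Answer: 93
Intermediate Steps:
q = 8 (q = -2*(-4) = 8)
C(T) = 1 (C(T) = (T + 8)/(T + 8) = (8 + T)/(8 + T) = 1)
h(39, Y) + C(28) = (39 + 53) + 1 = 92 + 1 = 93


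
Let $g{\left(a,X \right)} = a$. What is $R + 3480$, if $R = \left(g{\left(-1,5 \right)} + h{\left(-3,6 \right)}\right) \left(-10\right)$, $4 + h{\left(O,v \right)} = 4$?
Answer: $3490$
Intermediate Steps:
$h{\left(O,v \right)} = 0$ ($h{\left(O,v \right)} = -4 + 4 = 0$)
$R = 10$ ($R = \left(-1 + 0\right) \left(-10\right) = \left(-1\right) \left(-10\right) = 10$)
$R + 3480 = 10 + 3480 = 3490$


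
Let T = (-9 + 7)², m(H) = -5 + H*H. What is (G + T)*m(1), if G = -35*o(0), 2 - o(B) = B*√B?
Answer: 264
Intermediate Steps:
o(B) = 2 - B^(3/2) (o(B) = 2 - B*√B = 2 - B^(3/2))
m(H) = -5 + H²
G = -70 (G = -35*(2 - 0^(3/2)) = -35*(2 - 1*0) = -35*(2 + 0) = -35*2 = -70)
T = 4 (T = (-2)² = 4)
(G + T)*m(1) = (-70 + 4)*(-5 + 1²) = -66*(-5 + 1) = -66*(-4) = 264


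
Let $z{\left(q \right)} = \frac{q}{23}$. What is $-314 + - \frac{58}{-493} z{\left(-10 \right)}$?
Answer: $- \frac{122794}{391} \approx -314.05$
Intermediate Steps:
$z{\left(q \right)} = \frac{q}{23}$ ($z{\left(q \right)} = q \frac{1}{23} = \frac{q}{23}$)
$-314 + - \frac{58}{-493} z{\left(-10 \right)} = -314 + - \frac{58}{-493} \cdot \frac{1}{23} \left(-10\right) = -314 + \left(-58\right) \left(- \frac{1}{493}\right) \left(- \frac{10}{23}\right) = -314 + \frac{2}{17} \left(- \frac{10}{23}\right) = -314 - \frac{20}{391} = - \frac{122794}{391}$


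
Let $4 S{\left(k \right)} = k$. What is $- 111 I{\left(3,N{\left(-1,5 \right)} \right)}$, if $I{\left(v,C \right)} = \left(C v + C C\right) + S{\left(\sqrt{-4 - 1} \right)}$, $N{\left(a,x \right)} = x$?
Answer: $-4440 - \frac{111 i \sqrt{5}}{4} \approx -4440.0 - 62.051 i$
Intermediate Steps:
$S{\left(k \right)} = \frac{k}{4}$
$I{\left(v,C \right)} = C^{2} + C v + \frac{i \sqrt{5}}{4}$ ($I{\left(v,C \right)} = \left(C v + C C\right) + \frac{\sqrt{-4 - 1}}{4} = \left(C v + C^{2}\right) + \frac{\sqrt{-5}}{4} = \left(C^{2} + C v\right) + \frac{i \sqrt{5}}{4} = C^{2} + C v + \frac{i \sqrt{5}}{4}$)
$- 111 I{\left(3,N{\left(-1,5 \right)} \right)} = - 111 \left(5^{2} + 5 \cdot 3 + \frac{i \sqrt{5}}{4}\right) = - 111 \left(25 + 15 + \frac{i \sqrt{5}}{4}\right) = - 111 \left(40 + \frac{i \sqrt{5}}{4}\right) = -4440 - \frac{111 i \sqrt{5}}{4}$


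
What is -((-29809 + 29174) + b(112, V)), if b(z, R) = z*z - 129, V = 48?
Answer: -11780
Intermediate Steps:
b(z, R) = -129 + z² (b(z, R) = z² - 129 = -129 + z²)
-((-29809 + 29174) + b(112, V)) = -((-29809 + 29174) + (-129 + 112²)) = -(-635 + (-129 + 12544)) = -(-635 + 12415) = -1*11780 = -11780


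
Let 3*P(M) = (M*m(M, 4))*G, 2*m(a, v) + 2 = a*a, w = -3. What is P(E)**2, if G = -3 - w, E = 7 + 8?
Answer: 0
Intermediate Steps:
E = 15
G = 0 (G = -3 - 1*(-3) = -3 + 3 = 0)
m(a, v) = -1 + a**2/2 (m(a, v) = -1 + (a*a)/2 = -1 + a**2/2)
P(M) = 0 (P(M) = ((M*(-1 + M**2/2))*0)/3 = (1/3)*0 = 0)
P(E)**2 = 0**2 = 0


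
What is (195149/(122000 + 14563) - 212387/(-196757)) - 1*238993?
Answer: -6421609070427989/26869726191 ≈ -2.3899e+5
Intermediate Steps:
(195149/(122000 + 14563) - 212387/(-196757)) - 1*238993 = (195149/136563 - 212387*(-1/196757)) - 238993 = (195149*(1/136563) + 212387/196757) - 238993 = (195149/136563 + 212387/196757) - 238993 = 67401137674/26869726191 - 238993 = -6421609070427989/26869726191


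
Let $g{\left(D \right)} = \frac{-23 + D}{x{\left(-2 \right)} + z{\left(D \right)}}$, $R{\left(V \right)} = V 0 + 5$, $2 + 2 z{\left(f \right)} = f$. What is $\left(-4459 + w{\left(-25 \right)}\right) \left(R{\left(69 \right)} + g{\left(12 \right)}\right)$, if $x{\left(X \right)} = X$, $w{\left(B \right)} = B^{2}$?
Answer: $-5112$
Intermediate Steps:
$z{\left(f \right)} = -1 + \frac{f}{2}$
$R{\left(V \right)} = 5$ ($R{\left(V \right)} = 0 + 5 = 5$)
$g{\left(D \right)} = \frac{-23 + D}{-3 + \frac{D}{2}}$ ($g{\left(D \right)} = \frac{-23 + D}{-2 + \left(-1 + \frac{D}{2}\right)} = \frac{-23 + D}{-3 + \frac{D}{2}}$)
$\left(-4459 + w{\left(-25 \right)}\right) \left(R{\left(69 \right)} + g{\left(12 \right)}\right) = \left(-4459 + \left(-25\right)^{2}\right) \left(5 + \frac{2 \left(-23 + 12\right)}{-6 + 12}\right) = \left(-4459 + 625\right) \left(5 + 2 \cdot \frac{1}{6} \left(-11\right)\right) = - 3834 \left(5 + 2 \cdot \frac{1}{6} \left(-11\right)\right) = - 3834 \left(5 - \frac{11}{3}\right) = \left(-3834\right) \frac{4}{3} = -5112$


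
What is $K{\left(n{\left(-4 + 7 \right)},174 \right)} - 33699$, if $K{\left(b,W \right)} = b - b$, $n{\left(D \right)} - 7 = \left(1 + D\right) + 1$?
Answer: $-33699$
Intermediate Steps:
$n{\left(D \right)} = 9 + D$ ($n{\left(D \right)} = 7 + \left(\left(1 + D\right) + 1\right) = 7 + \left(2 + D\right) = 9 + D$)
$K{\left(b,W \right)} = 0$
$K{\left(n{\left(-4 + 7 \right)},174 \right)} - 33699 = 0 - 33699 = -33699$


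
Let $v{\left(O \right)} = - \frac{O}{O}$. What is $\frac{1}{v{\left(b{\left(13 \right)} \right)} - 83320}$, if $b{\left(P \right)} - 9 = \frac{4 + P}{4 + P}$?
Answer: $- \frac{1}{83321} \approx -1.2002 \cdot 10^{-5}$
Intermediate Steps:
$b{\left(P \right)} = 10$ ($b{\left(P \right)} = 9 + \frac{4 + P}{4 + P} = 9 + 1 = 10$)
$v{\left(O \right)} = -1$ ($v{\left(O \right)} = \left(-1\right) 1 = -1$)
$\frac{1}{v{\left(b{\left(13 \right)} \right)} - 83320} = \frac{1}{-1 - 83320} = \frac{1}{-83321} = - \frac{1}{83321}$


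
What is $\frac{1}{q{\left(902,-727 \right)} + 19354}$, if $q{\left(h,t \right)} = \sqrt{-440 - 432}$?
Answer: $\frac{9677}{187289094} - \frac{i \sqrt{218}}{187289094} \approx 5.1669 \cdot 10^{-5} - 7.8834 \cdot 10^{-8} i$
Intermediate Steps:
$q{\left(h,t \right)} = 2 i \sqrt{218}$ ($q{\left(h,t \right)} = \sqrt{-872} = 2 i \sqrt{218}$)
$\frac{1}{q{\left(902,-727 \right)} + 19354} = \frac{1}{2 i \sqrt{218} + 19354} = \frac{1}{19354 + 2 i \sqrt{218}}$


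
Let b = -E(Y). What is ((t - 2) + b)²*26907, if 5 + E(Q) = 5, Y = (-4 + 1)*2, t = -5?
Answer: 1318443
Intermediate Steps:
Y = -6 (Y = -3*2 = -6)
E(Q) = 0 (E(Q) = -5 + 5 = 0)
b = 0 (b = -1*0 = 0)
((t - 2) + b)²*26907 = ((-5 - 2) + 0)²*26907 = (-7 + 0)²*26907 = (-7)²*26907 = 49*26907 = 1318443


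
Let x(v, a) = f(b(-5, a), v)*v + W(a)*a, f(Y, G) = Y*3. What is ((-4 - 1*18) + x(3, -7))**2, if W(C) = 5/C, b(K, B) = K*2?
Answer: 11449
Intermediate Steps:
b(K, B) = 2*K
f(Y, G) = 3*Y
x(v, a) = 5 - 30*v (x(v, a) = (3*(2*(-5)))*v + (5/a)*a = (3*(-10))*v + 5 = -30*v + 5 = 5 - 30*v)
((-4 - 1*18) + x(3, -7))**2 = ((-4 - 1*18) + (5 - 30*3))**2 = ((-4 - 18) + (5 - 90))**2 = (-22 - 85)**2 = (-107)**2 = 11449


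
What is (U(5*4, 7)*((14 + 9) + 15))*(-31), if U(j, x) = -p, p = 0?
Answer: 0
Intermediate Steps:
U(j, x) = 0 (U(j, x) = -1*0 = 0)
(U(5*4, 7)*((14 + 9) + 15))*(-31) = (0*((14 + 9) + 15))*(-31) = (0*(23 + 15))*(-31) = (0*38)*(-31) = 0*(-31) = 0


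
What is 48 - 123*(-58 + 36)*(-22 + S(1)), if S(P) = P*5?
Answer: -45954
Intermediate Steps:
S(P) = 5*P
48 - 123*(-58 + 36)*(-22 + S(1)) = 48 - 123*(-58 + 36)*(-22 + 5*1) = 48 - (-2706)*(-22 + 5) = 48 - (-2706)*(-17) = 48 - 123*374 = 48 - 46002 = -45954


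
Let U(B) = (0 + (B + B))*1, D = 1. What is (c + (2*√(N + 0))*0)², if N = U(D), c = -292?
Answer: 85264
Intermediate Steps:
U(B) = 2*B (U(B) = (0 + 2*B)*1 = (2*B)*1 = 2*B)
N = 2 (N = 2*1 = 2)
(c + (2*√(N + 0))*0)² = (-292 + (2*√(2 + 0))*0)² = (-292 + (2*√2)*0)² = (-292 + 0)² = (-292)² = 85264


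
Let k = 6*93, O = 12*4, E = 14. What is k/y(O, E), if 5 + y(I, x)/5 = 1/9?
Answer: -2511/110 ≈ -22.827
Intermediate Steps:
O = 48
y(I, x) = -220/9 (y(I, x) = -25 + 5/9 = -220/9)
k = 558
k/y(O, E) = 558/(-220/9) = 558*(-9/220) = -2511/110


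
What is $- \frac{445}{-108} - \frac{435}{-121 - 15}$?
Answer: $\frac{26875}{3672} \approx 7.3189$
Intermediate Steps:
$- \frac{445}{-108} - \frac{435}{-121 - 15} = \left(-445\right) \left(- \frac{1}{108}\right) - \frac{435}{-121 - 15} = \frac{445}{108} - \frac{435}{-136} = \frac{445}{108} - - \frac{435}{136} = \frac{445}{108} + \frac{435}{136} = \frac{26875}{3672}$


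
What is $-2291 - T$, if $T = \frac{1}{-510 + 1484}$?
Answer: $- \frac{2231435}{974} \approx -2291.0$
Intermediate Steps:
$T = \frac{1}{974} \approx 0.0010267$
$-2291 - T = -2291 - \frac{1}{974} = - \frac{2231435}{974}$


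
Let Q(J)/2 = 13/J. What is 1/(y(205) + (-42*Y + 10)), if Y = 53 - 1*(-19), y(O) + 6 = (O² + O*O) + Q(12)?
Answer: 6/486193 ≈ 1.2341e-5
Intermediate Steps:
Q(J) = 26/J (Q(J) = 2*(13/J) = 26/J)
y(O) = -23/6 + 2*O² (y(O) = -6 + ((O² + O*O) + 26/12) = -6 + ((O² + O²) + 26*(1/12)) = -6 + (2*O² + 13/6) = -6 + (13/6 + 2*O²) = -23/6 + 2*O²)
Y = 72 (Y = 53 + 19 = 72)
1/(y(205) + (-42*Y + 10)) = 1/((-23/6 + 2*205²) + (-42*72 + 10)) = 1/((-23/6 + 2*42025) + (-3024 + 10)) = 1/((-23/6 + 84050) - 3014) = 1/(504277/6 - 3014) = 1/(486193/6) = 6/486193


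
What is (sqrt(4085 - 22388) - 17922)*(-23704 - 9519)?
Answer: 595422606 - 33223*I*sqrt(18303) ≈ 5.9542e+8 - 4.4947e+6*I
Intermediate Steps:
(sqrt(4085 - 22388) - 17922)*(-23704 - 9519) = (sqrt(-18303) - 17922)*(-33223) = (I*sqrt(18303) - 17922)*(-33223) = (-17922 + I*sqrt(18303))*(-33223) = 595422606 - 33223*I*sqrt(18303)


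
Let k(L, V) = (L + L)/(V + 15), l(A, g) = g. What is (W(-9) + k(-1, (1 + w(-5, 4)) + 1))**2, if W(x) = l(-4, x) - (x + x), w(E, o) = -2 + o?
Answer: 28561/361 ≈ 79.116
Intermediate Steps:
W(x) = -x (W(x) = x - (x + x) = x - 2*x = -x)
k(L, V) = 2*L/(15 + V) (k(L, V) = (2*L)/(15 + V) = 2*L/(15 + V))
(W(-9) + k(-1, (1 + w(-5, 4)) + 1))**2 = (-1*(-9) + 2*(-1)/(15 + ((1 + (-2 + 4)) + 1)))**2 = (9 + 2*(-1)/(15 + ((1 + 2) + 1)))**2 = (9 + 2*(-1)/(15 + (3 + 1)))**2 = (9 + 2*(-1)/(15 + 4))**2 = (9 + 2*(-1)/19)**2 = (9 + 2*(-1)*(1/19))**2 = (9 - 2/19)**2 = (169/19)**2 = 28561/361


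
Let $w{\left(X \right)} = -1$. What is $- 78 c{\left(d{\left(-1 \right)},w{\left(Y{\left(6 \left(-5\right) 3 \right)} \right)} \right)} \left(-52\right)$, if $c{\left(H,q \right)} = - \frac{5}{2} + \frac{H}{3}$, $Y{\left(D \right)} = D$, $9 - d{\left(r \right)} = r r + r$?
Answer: $2028$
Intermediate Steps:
$d{\left(r \right)} = 9 - r - r^{2}$ ($d{\left(r \right)} = 9 - \left(r r + r\right) = 9 - \left(r^{2} + r\right) = 9 - \left(r + r^{2}\right) = 9 - r - r^{2}$)
$c{\left(H,q \right)} = - \frac{5}{2} + \frac{H}{3}$ ($c{\left(H,q \right)} = \left(-5\right) \frac{1}{2} + H \frac{1}{3} = - \frac{5}{2} + \frac{H}{3}$)
$- 78 c{\left(d{\left(-1 \right)},w{\left(Y{\left(6 \left(-5\right) 3 \right)} \right)} \right)} \left(-52\right) = - 78 \left(- \frac{5}{2} + \frac{9 - -1 - \left(-1\right)^{2}}{3}\right) \left(-52\right) = - 78 \left(- \frac{5}{2} + \frac{9 + 1 - 1}{3}\right) \left(-52\right) = - 78 \left(- \frac{5}{2} + \frac{1}{3} \cdot 9\right) \left(-52\right) = - 78 \left(- \frac{5}{2} + 3\right) \left(-52\right) = \left(-78\right) \frac{1}{2} \left(-52\right) = \left(-39\right) \left(-52\right) = 2028$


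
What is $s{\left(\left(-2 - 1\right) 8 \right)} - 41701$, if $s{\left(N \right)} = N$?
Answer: $-41725$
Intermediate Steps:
$s{\left(\left(-2 - 1\right) 8 \right)} - 41701 = \left(-2 - 1\right) 8 - 41701 = \left(-3\right) 8 - 41701 = -24 - 41701 = -41725$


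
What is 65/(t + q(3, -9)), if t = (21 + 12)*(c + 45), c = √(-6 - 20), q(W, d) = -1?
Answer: 9646/223057 - 429*I*√26/446114 ≈ 0.043245 - 0.0049034*I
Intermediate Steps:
c = I*√26 (c = √(-26) = I*√26 ≈ 5.099*I)
t = 1485 + 33*I*√26 (t = (21 + 12)*(I*√26 + 45) = 33*(45 + I*√26) = 1485 + 33*I*√26 ≈ 1485.0 + 168.27*I)
65/(t + q(3, -9)) = 65/((1485 + 33*I*√26) - 1) = 65/(1484 + 33*I*√26)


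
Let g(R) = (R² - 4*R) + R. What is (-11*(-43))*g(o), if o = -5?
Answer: 18920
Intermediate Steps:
g(R) = R² - 3*R
(-11*(-43))*g(o) = (-11*(-43))*(-5*(-3 - 5)) = 473*(-5*(-8)) = 473*40 = 18920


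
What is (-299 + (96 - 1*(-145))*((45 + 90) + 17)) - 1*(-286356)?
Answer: 322689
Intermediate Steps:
(-299 + (96 - 1*(-145))*((45 + 90) + 17)) - 1*(-286356) = (-299 + (96 + 145)*(135 + 17)) + 286356 = (-299 + 241*152) + 286356 = (-299 + 36632) + 286356 = 36333 + 286356 = 322689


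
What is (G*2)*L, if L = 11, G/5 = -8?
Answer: -880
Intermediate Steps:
G = -40 (G = 5*(-8) = -40)
(G*2)*L = -40*2*11 = -80*11 = -880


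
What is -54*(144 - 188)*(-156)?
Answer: -370656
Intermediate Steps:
-54*(144 - 188)*(-156) = -(-2376)*(-156) = -54*6864 = -370656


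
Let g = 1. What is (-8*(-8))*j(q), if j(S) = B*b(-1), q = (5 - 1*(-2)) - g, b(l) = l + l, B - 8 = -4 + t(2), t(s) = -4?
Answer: 0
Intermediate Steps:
B = 0 (B = 8 + (-4 - 4) = 8 - 8 = 0)
b(l) = 2*l
q = 6 (q = (5 - 1*(-2)) - 1*1 = (5 + 2) - 1 = 7 - 1 = 6)
j(S) = 0 (j(S) = 0*(2*(-1)) = 0*(-2) = 0)
(-8*(-8))*j(q) = -8*(-8)*0 = 64*0 = 0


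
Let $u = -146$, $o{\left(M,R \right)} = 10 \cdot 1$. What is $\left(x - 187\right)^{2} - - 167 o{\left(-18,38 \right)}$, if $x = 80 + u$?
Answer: $65679$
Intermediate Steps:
$o{\left(M,R \right)} = 10$
$x = -66$ ($x = 80 - 146 = -66$)
$\left(x - 187\right)^{2} - - 167 o{\left(-18,38 \right)} = \left(-66 - 187\right)^{2} - \left(-167\right) 10 = \left(-253\right)^{2} - -1670 = 64009 + 1670 = 65679$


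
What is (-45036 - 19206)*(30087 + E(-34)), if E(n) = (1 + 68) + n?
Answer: -1935097524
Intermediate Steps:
E(n) = 69 + n
(-45036 - 19206)*(30087 + E(-34)) = (-45036 - 19206)*(30087 + (69 - 34)) = -64242*(30087 + 35) = -64242*30122 = -1935097524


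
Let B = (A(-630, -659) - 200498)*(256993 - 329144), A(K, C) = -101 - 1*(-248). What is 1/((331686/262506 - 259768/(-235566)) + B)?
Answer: 5153124033/74491113304479165940 ≈ 6.9178e-11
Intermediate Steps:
A(K, C) = 147 (A(K, C) = -101 + 248 = 147)
B = 14455525001 (B = (147 - 200498)*(256993 - 329144) = -200351*(-72151) = 14455525001)
1/((331686/262506 - 259768/(-235566)) + B) = 1/((331686/262506 - 259768/(-235566)) + 14455525001) = 1/((331686*(1/262506) - 259768*(-1/235566)) + 14455525001) = 1/((55281/43751 + 129884/117783) + 14455525001) = 1/(12193716907/5153124033 + 14455525001) = 1/(74491113304479165940/5153124033) = 5153124033/74491113304479165940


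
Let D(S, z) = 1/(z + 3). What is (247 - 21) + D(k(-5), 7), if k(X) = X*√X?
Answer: 2261/10 ≈ 226.10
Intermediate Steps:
k(X) = X^(3/2)
D(S, z) = 1/(3 + z)
(247 - 21) + D(k(-5), 7) = (247 - 21) + 1/(3 + 7) = 226 + 1/10 = 226 + ⅒ = 2261/10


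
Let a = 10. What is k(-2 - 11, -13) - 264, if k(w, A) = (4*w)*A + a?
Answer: 422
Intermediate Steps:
k(w, A) = 10 + 4*A*w (k(w, A) = (4*w)*A + 10 = 4*A*w + 10 = 10 + 4*A*w)
k(-2 - 11, -13) - 264 = (10 + 4*(-13)*(-2 - 11)) - 264 = (10 + 4*(-13)*(-13)) - 264 = (10 + 676) - 264 = 686 - 264 = 422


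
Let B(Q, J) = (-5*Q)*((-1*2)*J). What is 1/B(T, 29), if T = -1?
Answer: -1/290 ≈ -0.0034483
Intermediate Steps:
B(Q, J) = 10*J*Q (B(Q, J) = (-5*Q)*(-2*J) = 10*J*Q)
1/B(T, 29) = 1/(10*29*(-1)) = 1/(-290) = -1/290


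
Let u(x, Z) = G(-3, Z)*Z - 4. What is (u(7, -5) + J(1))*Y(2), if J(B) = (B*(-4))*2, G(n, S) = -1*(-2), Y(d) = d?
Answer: -44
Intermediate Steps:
G(n, S) = 2
u(x, Z) = -4 + 2*Z (u(x, Z) = 2*Z - 4 = -4 + 2*Z)
J(B) = -8*B (J(B) = -4*B*2 = -8*B)
(u(7, -5) + J(1))*Y(2) = ((-4 + 2*(-5)) - 8*1)*2 = ((-4 - 10) - 8)*2 = (-14 - 8)*2 = -22*2 = -44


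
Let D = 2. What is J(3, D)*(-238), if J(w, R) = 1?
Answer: -238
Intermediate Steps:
J(3, D)*(-238) = 1*(-238) = -238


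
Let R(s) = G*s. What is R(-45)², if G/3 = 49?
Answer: 43758225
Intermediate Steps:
G = 147 (G = 3*49 = 147)
R(s) = 147*s
R(-45)² = (147*(-45))² = (-6615)² = 43758225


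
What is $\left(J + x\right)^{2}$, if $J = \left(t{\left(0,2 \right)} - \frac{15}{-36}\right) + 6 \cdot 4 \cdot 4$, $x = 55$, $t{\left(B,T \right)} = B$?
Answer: $\frac{3301489}{144} \approx 22927.0$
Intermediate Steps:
$J = \frac{1157}{12}$ ($J = \left(0 - \frac{15}{-36}\right) + 6 \cdot 4 \cdot 4 = \left(0 - - \frac{5}{12}\right) + 24 \cdot 4 = \left(0 + \frac{5}{12}\right) + 96 = \frac{5}{12} + 96 = \frac{1157}{12} \approx 96.417$)
$\left(J + x\right)^{2} = \left(\frac{1157}{12} + 55\right)^{2} = \left(\frac{1817}{12}\right)^{2} = \frac{3301489}{144}$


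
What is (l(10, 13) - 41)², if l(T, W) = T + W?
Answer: 324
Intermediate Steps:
(l(10, 13) - 41)² = ((10 + 13) - 41)² = (23 - 41)² = (-18)² = 324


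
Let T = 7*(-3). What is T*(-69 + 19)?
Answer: 1050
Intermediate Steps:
T = -21
T*(-69 + 19) = -21*(-69 + 19) = -21*(-50) = 1050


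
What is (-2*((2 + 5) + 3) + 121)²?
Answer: 10201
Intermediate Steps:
(-2*((2 + 5) + 3) + 121)² = (-2*(7 + 3) + 121)² = (-2*10 + 121)² = (-20 + 121)² = 101² = 10201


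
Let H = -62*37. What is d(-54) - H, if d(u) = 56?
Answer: 2350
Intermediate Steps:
H = -2294
d(-54) - H = 56 - 1*(-2294) = 56 + 2294 = 2350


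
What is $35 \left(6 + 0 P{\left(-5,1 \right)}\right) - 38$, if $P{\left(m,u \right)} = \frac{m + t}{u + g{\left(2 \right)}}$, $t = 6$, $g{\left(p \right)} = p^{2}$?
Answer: $172$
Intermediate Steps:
$P{\left(m,u \right)} = \frac{6 + m}{4 + u}$ ($P{\left(m,u \right)} = \frac{m + 6}{u + 2^{2}} = \frac{6 + m}{u + 4} = \frac{6 + m}{4 + u}$)
$35 \left(6 + 0 P{\left(-5,1 \right)}\right) - 38 = 35 \left(6 + 0 \frac{6 - 5}{4 + 1}\right) - 38 = 35 \left(6 + 0 \cdot \frac{1}{5} \cdot 1\right) - 38 = 35 \left(6 + 0 \cdot \frac{1}{5}\right) - 38 = 35 \left(6 + 0\right) - 38 = 35 \cdot 6 - 38 = 210 - 38 = 172$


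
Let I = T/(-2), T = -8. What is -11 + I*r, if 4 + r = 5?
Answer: -7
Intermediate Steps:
I = 4 (I = -8/(-2) = -8*(-½) = 4)
r = 1 (r = -4 + 5 = 1)
-11 + I*r = -11 + 4*1 = -11 + 4 = -7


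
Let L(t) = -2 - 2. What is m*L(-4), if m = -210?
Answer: 840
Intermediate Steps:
L(t) = -4
m*L(-4) = -210*(-4) = 840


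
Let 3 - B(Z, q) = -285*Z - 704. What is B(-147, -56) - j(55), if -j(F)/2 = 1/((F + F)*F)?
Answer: -124593699/3025 ≈ -41188.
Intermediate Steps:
j(F) = -1/F² (j(F) = -2*1/(F*(F + F)) = -2*1/(2*F²) = -1/F²)
B(Z, q) = 707 + 285*Z (B(Z, q) = 3 - (-285*Z - 704) = 3 - (-704 - 285*Z) = 3 + (704 + 285*Z) = 707 + 285*Z)
B(-147, -56) - j(55) = (707 + 285*(-147)) - (-1)/55² = (707 - 41895) - (-1)/3025 = -41188 - 1*(-1/3025) = -41188 + 1/3025 = -124593699/3025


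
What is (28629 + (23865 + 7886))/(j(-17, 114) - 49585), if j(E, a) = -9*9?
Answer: -30190/24833 ≈ -1.2157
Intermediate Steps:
j(E, a) = -81
(28629 + (23865 + 7886))/(j(-17, 114) - 49585) = (28629 + (23865 + 7886))/(-81 - 49585) = (28629 + 31751)/(-49666) = 60380*(-1/49666) = -30190/24833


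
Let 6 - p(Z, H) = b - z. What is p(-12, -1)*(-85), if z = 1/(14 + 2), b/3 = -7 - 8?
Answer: -69445/16 ≈ -4340.3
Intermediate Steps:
b = -45 (b = 3*(-7 - 8) = 3*(-15) = -45)
z = 1/16 ≈ 0.062500
p(Z, H) = 817/16 (p(Z, H) = 6 - (-45 - 1*1/16) = 6 - (-45 - 1/16) = 6 - 1*(-721/16) = 6 + 721/16 = 817/16)
p(-12, -1)*(-85) = (817/16)*(-85) = -69445/16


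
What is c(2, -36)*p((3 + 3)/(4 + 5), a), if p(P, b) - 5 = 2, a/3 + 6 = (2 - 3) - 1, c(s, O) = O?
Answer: -252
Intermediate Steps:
a = -24 (a = -18 + 3*((2 - 3) - 1) = -18 + 3*(-1 - 1) = -18 + 3*(-2) = -18 - 6 = -24)
p(P, b) = 7 (p(P, b) = 5 + 2 = 7)
c(2, -36)*p((3 + 3)/(4 + 5), a) = -36*7 = -252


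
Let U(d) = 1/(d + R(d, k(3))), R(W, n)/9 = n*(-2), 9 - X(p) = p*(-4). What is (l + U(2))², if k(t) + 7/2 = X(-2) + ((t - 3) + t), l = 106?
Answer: 549081/49 ≈ 11206.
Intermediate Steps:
X(p) = 9 + 4*p (X(p) = 9 - p*(-4) = 9 - (-4)*p = 9 + 4*p)
k(t) = -11/2 + 2*t (k(t) = -7/2 + ((9 + 4*(-2)) + ((t - 3) + t)) = -7/2 + ((9 - 8) + ((-3 + t) + t)) = -7/2 + (1 + (-3 + 2*t)) = -7/2 + (-2 + 2*t) = -11/2 + 2*t)
R(W, n) = -18*n (R(W, n) = 9*(n*(-2)) = 9*(-2*n) = -18*n)
U(d) = 1/(-9 + d) (U(d) = 1/(d - 18*(-11/2 + 2*3)) = 1/(d - 18*(-11/2 + 6)) = 1/(d - 18*½) = 1/(d - 9) = 1/(-9 + d))
(l + U(2))² = (106 + 1/(-9 + 2))² = (106 + 1/(-7))² = (106 - ⅐)² = (741/7)² = 549081/49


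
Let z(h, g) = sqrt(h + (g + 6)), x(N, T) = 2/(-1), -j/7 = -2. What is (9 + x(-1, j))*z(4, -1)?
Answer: 21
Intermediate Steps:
j = 14 (j = -7*(-2) = 14)
x(N, T) = -2 (x(N, T) = 2*(-1) = -2)
z(h, g) = sqrt(6 + g + h) (z(h, g) = sqrt(h + (6 + g)) = sqrt(6 + g + h))
(9 + x(-1, j))*z(4, -1) = (9 - 2)*sqrt(6 - 1 + 4) = 7*sqrt(9) = 7*3 = 21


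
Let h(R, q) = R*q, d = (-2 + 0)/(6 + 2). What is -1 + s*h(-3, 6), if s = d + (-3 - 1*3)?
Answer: 223/2 ≈ 111.50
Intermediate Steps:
d = -1/4 (d = -2/8 = -2*1/8 = -1/4 ≈ -0.25000)
s = -25/4 (s = -1/4 + (-3 - 1*3) = -1/4 + (-3 - 3) = -1/4 - 6 = -25/4 ≈ -6.2500)
-1 + s*h(-3, 6) = -1 - (-75)*6/4 = -1 - 25/4*(-18) = -1 + 225/2 = 223/2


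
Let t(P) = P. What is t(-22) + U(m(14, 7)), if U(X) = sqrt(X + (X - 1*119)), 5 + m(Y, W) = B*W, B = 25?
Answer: -22 + sqrt(221) ≈ -7.1339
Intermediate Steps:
m(Y, W) = -5 + 25*W
U(X) = sqrt(-119 + 2*X) (U(X) = sqrt(X + (X - 119)) = sqrt(X + (-119 + X)) = sqrt(-119 + 2*X))
t(-22) + U(m(14, 7)) = -22 + sqrt(-119 + 2*(-5 + 25*7)) = -22 + sqrt(-119 + 2*(-5 + 175)) = -22 + sqrt(-119 + 2*170) = -22 + sqrt(-119 + 340) = -22 + sqrt(221)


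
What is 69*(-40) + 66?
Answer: -2694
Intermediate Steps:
69*(-40) + 66 = -2760 + 66 = -2694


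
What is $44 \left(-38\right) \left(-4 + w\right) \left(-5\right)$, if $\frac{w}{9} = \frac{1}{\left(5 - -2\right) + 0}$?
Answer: $- \frac{158840}{7} \approx -22691.0$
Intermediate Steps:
$w = \frac{9}{7}$ ($w = \frac{9}{\left(5 - -2\right) + 0} = \frac{9}{\left(5 + 2\right) + 0} = \frac{9}{7 + 0} = \frac{9}{7} \approx 1.2857$)
$44 \left(-38\right) \left(-4 + w\right) \left(-5\right) = 44 \left(-38\right) \left(-4 + \frac{9}{7}\right) \left(-5\right) = - 1672 \left(\left(- \frac{19}{7}\right) \left(-5\right)\right) = \left(-1672\right) \frac{95}{7} = - \frac{158840}{7}$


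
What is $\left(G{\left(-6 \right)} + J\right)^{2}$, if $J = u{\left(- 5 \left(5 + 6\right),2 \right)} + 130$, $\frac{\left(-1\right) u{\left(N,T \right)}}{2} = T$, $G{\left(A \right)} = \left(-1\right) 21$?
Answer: $11025$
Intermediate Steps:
$G{\left(A \right)} = -21$
$u{\left(N,T \right)} = - 2 T$
$J = 126$ ($J = \left(-2\right) 2 + 130 = -4 + 130 = 126$)
$\left(G{\left(-6 \right)} + J\right)^{2} = \left(-21 + 126\right)^{2} = 105^{2} = 11025$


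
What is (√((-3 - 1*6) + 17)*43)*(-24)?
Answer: -2064*√2 ≈ -2918.9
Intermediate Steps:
(√((-3 - 1*6) + 17)*43)*(-24) = (√((-3 - 6) + 17)*43)*(-24) = (√(-9 + 17)*43)*(-24) = (√8*43)*(-24) = ((2*√2)*43)*(-24) = (86*√2)*(-24) = -2064*√2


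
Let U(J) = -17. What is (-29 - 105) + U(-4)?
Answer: -151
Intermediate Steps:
(-29 - 105) + U(-4) = (-29 - 105) - 17 = -134 - 17 = -151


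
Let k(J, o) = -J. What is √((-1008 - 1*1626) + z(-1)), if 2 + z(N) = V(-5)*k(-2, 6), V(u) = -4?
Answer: 2*I*√661 ≈ 51.42*I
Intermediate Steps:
z(N) = -10 (z(N) = -2 - (-4)*(-2) = -2 - 4*2 = -2 - 8 = -10)
√((-1008 - 1*1626) + z(-1)) = √((-1008 - 1*1626) - 10) = √((-1008 - 1626) - 10) = √(-2634 - 10) = √(-2644) = 2*I*√661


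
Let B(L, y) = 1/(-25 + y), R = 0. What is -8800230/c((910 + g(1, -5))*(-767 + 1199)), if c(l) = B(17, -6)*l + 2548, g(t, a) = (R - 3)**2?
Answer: 27280713/31802 ≈ 857.83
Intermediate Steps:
g(t, a) = 9 (g(t, a) = (0 - 3)**2 = (-3)**2 = 9)
c(l) = 2548 - l/31 (c(l) = l/(-25 - 6) + 2548 = l/(-31) + 2548 = -l/31 + 2548 = 2548 - l/31)
-8800230/c((910 + g(1, -5))*(-767 + 1199)) = -8800230/(2548 - (910 + 9)*(-767 + 1199)/31) = -8800230/(2548 - 919*432/31) = -8800230/(2548 - 1/31*397008) = -8800230/(2548 - 397008/31) = -8800230/(-318020/31) = -8800230*(-31/318020) = 27280713/31802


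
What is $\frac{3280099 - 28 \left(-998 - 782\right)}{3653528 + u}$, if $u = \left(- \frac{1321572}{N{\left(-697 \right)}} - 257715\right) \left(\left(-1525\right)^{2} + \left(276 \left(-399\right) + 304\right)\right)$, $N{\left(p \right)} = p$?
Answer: $- \frac{2320967483}{395088298991299} \approx -5.8745 \cdot 10^{-6}$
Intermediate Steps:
$u = - \frac{395090845500315}{697}$ ($u = \left(- \frac{1321572}{-697} - 257715\right) \left(\left(-1525\right)^{2} + \left(276 \left(-399\right) + 304\right)\right) = \left(\left(-1321572\right) \left(- \frac{1}{697}\right) - 257715\right) \left(2325625 + \left(-110124 + 304\right)\right) = \left(\frac{1321572}{697} - 257715\right) \left(2325625 - 109820\right) = \left(- \frac{178305783}{697}\right) 2215805 = - \frac{395090845500315}{697} \approx -5.6684 \cdot 10^{11}$)
$\frac{3280099 - 28 \left(-998 - 782\right)}{3653528 + u} = \frac{3280099 - 28 \left(-998 - 782\right)}{3653528 - \frac{395090845500315}{697}} = \frac{3280099 - -49840}{- \frac{395088298991299}{697}} = \left(3280099 + 49840\right) \left(- \frac{697}{395088298991299}\right) = 3329939 \left(- \frac{697}{395088298991299}\right) = - \frac{2320967483}{395088298991299}$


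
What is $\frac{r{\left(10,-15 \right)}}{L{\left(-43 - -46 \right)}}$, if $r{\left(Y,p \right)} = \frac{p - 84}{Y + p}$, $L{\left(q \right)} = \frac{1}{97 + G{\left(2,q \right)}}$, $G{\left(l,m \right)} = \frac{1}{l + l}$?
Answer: $\frac{38511}{20} \approx 1925.6$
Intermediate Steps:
$G{\left(l,m \right)} = \frac{1}{2 l}$
$L{\left(q \right)} = \frac{4}{389}$ ($L{\left(q \right)} = \frac{1}{97 + \frac{1}{2 \cdot 2}} = \frac{1}{97 + \frac{1}{2} \cdot \frac{1}{2}} = \frac{1}{97 + \frac{1}{4}} = \frac{1}{\frac{389}{4}} = \frac{4}{389}$)
$r{\left(Y,p \right)} = \frac{-84 + p}{Y + p}$
$\frac{r{\left(10,-15 \right)}}{L{\left(-43 - -46 \right)}} = \frac{\frac{1}{10 - 15} \left(-84 - 15\right)}{\frac{4}{389}} = \frac{1}{-5} \left(-99\right) \frac{389}{4} = \left(- \frac{1}{5}\right) \left(-99\right) \frac{389}{4} = \frac{99}{5} \cdot \frac{389}{4} = \frac{38511}{20}$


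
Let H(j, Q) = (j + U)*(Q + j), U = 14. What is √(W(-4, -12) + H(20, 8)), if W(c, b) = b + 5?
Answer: 3*√105 ≈ 30.741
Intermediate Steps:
H(j, Q) = (14 + j)*(Q + j) (H(j, Q) = (j + 14)*(Q + j) = (14 + j)*(Q + j))
W(c, b) = 5 + b
√(W(-4, -12) + H(20, 8)) = √((5 - 12) + (20² + 14*8 + 14*20 + 8*20)) = √(-7 + (400 + 112 + 280 + 160)) = √(-7 + 952) = √945 = 3*√105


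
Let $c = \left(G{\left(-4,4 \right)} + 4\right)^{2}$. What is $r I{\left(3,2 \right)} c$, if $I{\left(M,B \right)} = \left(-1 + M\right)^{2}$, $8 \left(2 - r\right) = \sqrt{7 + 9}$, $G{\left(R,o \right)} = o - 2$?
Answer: $216$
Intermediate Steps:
$G{\left(R,o \right)} = -2 + o$ ($G{\left(R,o \right)} = o - 2 = -2 + o$)
$r = \frac{3}{2}$ ($r = 2 - \frac{\sqrt{7 + 9}}{8} = 2 - \frac{\sqrt{16}}{8} = 2 - \frac{1}{2} = \frac{3}{2} \approx 1.5$)
$c = 36$ ($c = \left(\left(-2 + 4\right) + 4\right)^{2} = \left(2 + 4\right)^{2} = 6^{2} = 36$)
$r I{\left(3,2 \right)} c = \frac{3 \left(-1 + 3\right)^{2}}{2} \cdot 36 = \frac{3 \cdot 2^{2}}{2} \cdot 36 = \frac{3}{2} \cdot 4 \cdot 36 = 6 \cdot 36 = 216$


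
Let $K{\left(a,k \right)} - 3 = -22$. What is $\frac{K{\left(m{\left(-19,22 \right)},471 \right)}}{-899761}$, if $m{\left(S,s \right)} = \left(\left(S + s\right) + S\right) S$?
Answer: $\frac{19}{899761} \approx 2.1117 \cdot 10^{-5}$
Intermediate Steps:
$m{\left(S,s \right)} = S \left(s + 2 S\right)$ ($m{\left(S,s \right)} = \left(s + 2 S\right) S = S \left(s + 2 S\right)$)
$K{\left(a,k \right)} = -19$ ($K{\left(a,k \right)} = 3 - 22 = -19$)
$\frac{K{\left(m{\left(-19,22 \right)},471 \right)}}{-899761} = - \frac{19}{-899761} = \left(-19\right) \left(- \frac{1}{899761}\right) = \frac{19}{899761}$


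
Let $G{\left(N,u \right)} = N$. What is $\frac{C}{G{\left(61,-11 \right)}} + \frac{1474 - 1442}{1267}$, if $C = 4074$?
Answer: $\frac{5163710}{77287} \approx 66.812$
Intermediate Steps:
$\frac{C}{G{\left(61,-11 \right)}} + \frac{1474 - 1442}{1267} = \frac{4074}{61} + \frac{1474 - 1442}{1267} = 4074 \cdot \frac{1}{61} + 32 \cdot \frac{1}{1267} = \frac{4074}{61} + \frac{32}{1267} = \frac{5163710}{77287}$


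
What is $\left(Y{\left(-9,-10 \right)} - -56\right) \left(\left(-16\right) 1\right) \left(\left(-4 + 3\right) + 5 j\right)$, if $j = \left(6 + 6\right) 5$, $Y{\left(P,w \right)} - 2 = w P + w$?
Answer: $-660192$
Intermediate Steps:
$Y{\left(P,w \right)} = 2 + w + P w$ ($Y{\left(P,w \right)} = 2 + \left(w P + w\right) = 2 + \left(P w + w\right) = 2 + \left(w + P w\right) = 2 + w + P w$)
$j = 60$ ($j = 12 \cdot 5 = 60$)
$\left(Y{\left(-9,-10 \right)} - -56\right) \left(\left(-16\right) 1\right) \left(\left(-4 + 3\right) + 5 j\right) = \left(\left(2 - 10 - -90\right) - -56\right) \left(\left(-16\right) 1\right) \left(\left(-4 + 3\right) + 5 \cdot 60\right) = \left(\left(2 - 10 + 90\right) + 56\right) \left(-16\right) \left(-1 + 300\right) = \left(82 + 56\right) \left(-16\right) 299 = 138 \left(-16\right) 299 = \left(-2208\right) 299 = -660192$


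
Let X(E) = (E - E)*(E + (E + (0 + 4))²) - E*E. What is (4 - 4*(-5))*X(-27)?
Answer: -17496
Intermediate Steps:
X(E) = -E² (X(E) = 0*(E + (E + 4)²) - E² = 0*(E + (4 + E)²) - E² = 0 - E² = -E²)
(4 - 4*(-5))*X(-27) = (4 - 4*(-5))*(-1*(-27)²) = (4 + 20)*(-1*729) = 24*(-729) = -17496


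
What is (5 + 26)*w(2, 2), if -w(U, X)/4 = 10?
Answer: -1240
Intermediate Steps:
w(U, X) = -40 (w(U, X) = -4*10 = -40)
(5 + 26)*w(2, 2) = (5 + 26)*(-40) = 31*(-40) = -1240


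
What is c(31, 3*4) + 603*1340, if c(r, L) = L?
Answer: 808032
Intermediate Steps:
c(31, 3*4) + 603*1340 = 3*4 + 603*1340 = 12 + 808020 = 808032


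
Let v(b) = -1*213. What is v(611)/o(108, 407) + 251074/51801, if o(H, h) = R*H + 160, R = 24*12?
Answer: 7838543923/1619506464 ≈ 4.8401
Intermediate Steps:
R = 288
v(b) = -213
o(H, h) = 160 + 288*H (o(H, h) = 288*H + 160 = 160 + 288*H)
v(611)/o(108, 407) + 251074/51801 = -213/(160 + 288*108) + 251074/51801 = -213/(160 + 31104) + 251074*(1/51801) = -213/31264 + 251074/51801 = 7838543923/1619506464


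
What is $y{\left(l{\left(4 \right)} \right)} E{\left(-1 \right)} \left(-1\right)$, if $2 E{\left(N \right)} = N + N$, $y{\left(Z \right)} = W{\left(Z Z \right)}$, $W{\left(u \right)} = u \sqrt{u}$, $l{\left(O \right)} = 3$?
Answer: $27$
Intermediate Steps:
$W{\left(u \right)} = u^{\frac{3}{2}}$
$y{\left(Z \right)} = \left(Z^{2}\right)^{\frac{3}{2}}$ ($y{\left(Z \right)} = \left(Z Z\right)^{\frac{3}{2}} = \left(Z^{2}\right)^{\frac{3}{2}}$)
$E{\left(N \right)} = N$ ($E{\left(N \right)} = \frac{N + N}{2} = \frac{2 N}{2} = N$)
$y{\left(l{\left(4 \right)} \right)} E{\left(-1 \right)} \left(-1\right) = \left(3^{2}\right)^{\frac{3}{2}} \left(-1\right) \left(-1\right) = 9^{\frac{3}{2}} \left(-1\right) \left(-1\right) = 27 \left(-1\right) \left(-1\right) = \left(-27\right) \left(-1\right) = 27$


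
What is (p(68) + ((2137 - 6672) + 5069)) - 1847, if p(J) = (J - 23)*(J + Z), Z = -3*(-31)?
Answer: 5932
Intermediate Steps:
Z = 93
p(J) = (-23 + J)*(93 + J) (p(J) = (J - 23)*(J + 93) = (-23 + J)*(93 + J))
(p(68) + ((2137 - 6672) + 5069)) - 1847 = ((-2139 + 68² + 70*68) + ((2137 - 6672) + 5069)) - 1847 = ((-2139 + 4624 + 4760) + (-4535 + 5069)) - 1847 = (7245 + 534) - 1847 = 7779 - 1847 = 5932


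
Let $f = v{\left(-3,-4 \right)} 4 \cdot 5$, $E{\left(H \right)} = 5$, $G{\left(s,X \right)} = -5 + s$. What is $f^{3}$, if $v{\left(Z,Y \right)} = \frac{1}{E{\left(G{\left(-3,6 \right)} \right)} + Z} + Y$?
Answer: $-343000$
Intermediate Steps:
$v{\left(Z,Y \right)} = Y + \frac{1}{5 + Z}$ ($v{\left(Z,Y \right)} = \frac{1}{5 + Z} + Y = Y + \frac{1}{5 + Z}$)
$f = -70$ ($f = \frac{1 + 5 \left(-4\right) - -12}{5 - 3} \cdot 4 \cdot 5 = \frac{1 - 20 + 12}{2} \cdot 4 \cdot 5 = \frac{1}{2} \left(-7\right) 4 \cdot 5 = \left(- \frac{7}{2}\right) 4 \cdot 5 = \left(-14\right) 5 = -70$)
$f^{3} = \left(-70\right)^{3} = -343000$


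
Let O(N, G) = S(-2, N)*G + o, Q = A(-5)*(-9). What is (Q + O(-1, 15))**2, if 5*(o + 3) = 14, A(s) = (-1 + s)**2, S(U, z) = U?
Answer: 3136441/25 ≈ 1.2546e+5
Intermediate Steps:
o = -1/5 (o = -3 + (1/5)*14 = -3 + 14/5 = -1/5 ≈ -0.20000)
Q = -324 (Q = (-1 - 5)**2*(-9) = (-6)**2*(-9) = 36*(-9) = -324)
O(N, G) = -1/5 - 2*G (O(N, G) = -2*G - 1/5 = -1/5 - 2*G)
(Q + O(-1, 15))**2 = (-324 + (-1/5 - 2*15))**2 = (-324 + (-1/5 - 30))**2 = (-324 - 151/5)**2 = (-1771/5)**2 = 3136441/25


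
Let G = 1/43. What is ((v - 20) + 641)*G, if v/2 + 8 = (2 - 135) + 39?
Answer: 417/43 ≈ 9.6977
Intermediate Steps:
v = -204 (v = -16 + 2*((2 - 135) + 39) = -16 + 2*(-133 + 39) = -16 + 2*(-94) = -16 - 188 = -204)
G = 1/43 ≈ 0.023256
((v - 20) + 641)*G = ((-204 - 20) + 641)*(1/43) = (-224 + 641)*(1/43) = 417*(1/43) = 417/43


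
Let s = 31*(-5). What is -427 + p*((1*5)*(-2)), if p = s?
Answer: 1123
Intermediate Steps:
s = -155
p = -155
-427 + p*((1*5)*(-2)) = -427 - 155*1*5*(-2) = -427 - 775*(-2) = -427 - 155*(-10) = -427 + 1550 = 1123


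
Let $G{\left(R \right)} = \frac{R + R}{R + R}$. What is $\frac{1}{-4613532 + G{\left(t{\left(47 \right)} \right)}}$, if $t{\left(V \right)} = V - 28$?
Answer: $- \frac{1}{4613531} \approx -2.1675 \cdot 10^{-7}$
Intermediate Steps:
$t{\left(V \right)} = -28 + V$
$G{\left(R \right)} = 1$ ($G{\left(R \right)} = \frac{2 R}{2 R} = 2 R \frac{1}{2 R} = 1$)
$\frac{1}{-4613532 + G{\left(t{\left(47 \right)} \right)}} = \frac{1}{-4613532 + 1} = \frac{1}{-4613531} = - \frac{1}{4613531}$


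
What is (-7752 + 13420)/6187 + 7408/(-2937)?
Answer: -29186380/18171219 ≈ -1.6062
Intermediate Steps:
(-7752 + 13420)/6187 + 7408/(-2937) = 5668*(1/6187) + 7408*(-1/2937) = 5668/6187 - 7408/2937 = -29186380/18171219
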